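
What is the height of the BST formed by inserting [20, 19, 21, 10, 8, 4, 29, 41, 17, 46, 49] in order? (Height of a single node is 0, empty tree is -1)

Insertion order: [20, 19, 21, 10, 8, 4, 29, 41, 17, 46, 49]
Tree (level-order array): [20, 19, 21, 10, None, None, 29, 8, 17, None, 41, 4, None, None, None, None, 46, None, None, None, 49]
Compute height bottom-up (empty subtree = -1):
  height(4) = 1 + max(-1, -1) = 0
  height(8) = 1 + max(0, -1) = 1
  height(17) = 1 + max(-1, -1) = 0
  height(10) = 1 + max(1, 0) = 2
  height(19) = 1 + max(2, -1) = 3
  height(49) = 1 + max(-1, -1) = 0
  height(46) = 1 + max(-1, 0) = 1
  height(41) = 1 + max(-1, 1) = 2
  height(29) = 1 + max(-1, 2) = 3
  height(21) = 1 + max(-1, 3) = 4
  height(20) = 1 + max(3, 4) = 5
Height = 5


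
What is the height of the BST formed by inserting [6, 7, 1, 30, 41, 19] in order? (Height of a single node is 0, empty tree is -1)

Insertion order: [6, 7, 1, 30, 41, 19]
Tree (level-order array): [6, 1, 7, None, None, None, 30, 19, 41]
Compute height bottom-up (empty subtree = -1):
  height(1) = 1 + max(-1, -1) = 0
  height(19) = 1 + max(-1, -1) = 0
  height(41) = 1 + max(-1, -1) = 0
  height(30) = 1 + max(0, 0) = 1
  height(7) = 1 + max(-1, 1) = 2
  height(6) = 1 + max(0, 2) = 3
Height = 3


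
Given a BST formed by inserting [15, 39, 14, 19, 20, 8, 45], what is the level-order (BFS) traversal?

Tree insertion order: [15, 39, 14, 19, 20, 8, 45]
Tree (level-order array): [15, 14, 39, 8, None, 19, 45, None, None, None, 20]
BFS from the root, enqueuing left then right child of each popped node:
  queue [15] -> pop 15, enqueue [14, 39], visited so far: [15]
  queue [14, 39] -> pop 14, enqueue [8], visited so far: [15, 14]
  queue [39, 8] -> pop 39, enqueue [19, 45], visited so far: [15, 14, 39]
  queue [8, 19, 45] -> pop 8, enqueue [none], visited so far: [15, 14, 39, 8]
  queue [19, 45] -> pop 19, enqueue [20], visited so far: [15, 14, 39, 8, 19]
  queue [45, 20] -> pop 45, enqueue [none], visited so far: [15, 14, 39, 8, 19, 45]
  queue [20] -> pop 20, enqueue [none], visited so far: [15, 14, 39, 8, 19, 45, 20]
Result: [15, 14, 39, 8, 19, 45, 20]


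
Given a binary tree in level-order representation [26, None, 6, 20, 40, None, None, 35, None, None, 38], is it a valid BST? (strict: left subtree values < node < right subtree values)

Level-order array: [26, None, 6, 20, 40, None, None, 35, None, None, 38]
Validate using subtree bounds (lo, hi): at each node, require lo < value < hi,
then recurse left with hi=value and right with lo=value.
Preorder trace (stopping at first violation):
  at node 26 with bounds (-inf, +inf): OK
  at node 6 with bounds (26, +inf): VIOLATION
Node 6 violates its bound: not (26 < 6 < +inf).
Result: Not a valid BST


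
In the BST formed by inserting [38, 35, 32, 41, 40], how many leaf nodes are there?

Tree built from: [38, 35, 32, 41, 40]
Tree (level-order array): [38, 35, 41, 32, None, 40]
Rule: A leaf has 0 children.
Per-node child counts:
  node 38: 2 child(ren)
  node 35: 1 child(ren)
  node 32: 0 child(ren)
  node 41: 1 child(ren)
  node 40: 0 child(ren)
Matching nodes: [32, 40]
Count of leaf nodes: 2


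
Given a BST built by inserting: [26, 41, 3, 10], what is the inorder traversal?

Tree insertion order: [26, 41, 3, 10]
Tree (level-order array): [26, 3, 41, None, 10]
Inorder traversal: [3, 10, 26, 41]


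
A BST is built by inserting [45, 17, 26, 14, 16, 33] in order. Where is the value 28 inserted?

Starting tree (level order): [45, 17, None, 14, 26, None, 16, None, 33]
Insertion path: 45 -> 17 -> 26 -> 33
Result: insert 28 as left child of 33
Final tree (level order): [45, 17, None, 14, 26, None, 16, None, 33, None, None, 28]


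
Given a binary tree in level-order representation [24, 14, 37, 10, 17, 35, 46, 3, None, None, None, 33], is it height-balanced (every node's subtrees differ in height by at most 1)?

Tree (level-order array): [24, 14, 37, 10, 17, 35, 46, 3, None, None, None, 33]
Definition: a tree is height-balanced if, at every node, |h(left) - h(right)| <= 1 (empty subtree has height -1).
Bottom-up per-node check:
  node 3: h_left=-1, h_right=-1, diff=0 [OK], height=0
  node 10: h_left=0, h_right=-1, diff=1 [OK], height=1
  node 17: h_left=-1, h_right=-1, diff=0 [OK], height=0
  node 14: h_left=1, h_right=0, diff=1 [OK], height=2
  node 33: h_left=-1, h_right=-1, diff=0 [OK], height=0
  node 35: h_left=0, h_right=-1, diff=1 [OK], height=1
  node 46: h_left=-1, h_right=-1, diff=0 [OK], height=0
  node 37: h_left=1, h_right=0, diff=1 [OK], height=2
  node 24: h_left=2, h_right=2, diff=0 [OK], height=3
All nodes satisfy the balance condition.
Result: Balanced


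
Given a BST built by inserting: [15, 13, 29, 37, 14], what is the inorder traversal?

Tree insertion order: [15, 13, 29, 37, 14]
Tree (level-order array): [15, 13, 29, None, 14, None, 37]
Inorder traversal: [13, 14, 15, 29, 37]


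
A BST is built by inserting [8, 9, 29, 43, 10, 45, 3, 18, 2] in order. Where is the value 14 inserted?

Starting tree (level order): [8, 3, 9, 2, None, None, 29, None, None, 10, 43, None, 18, None, 45]
Insertion path: 8 -> 9 -> 29 -> 10 -> 18
Result: insert 14 as left child of 18
Final tree (level order): [8, 3, 9, 2, None, None, 29, None, None, 10, 43, None, 18, None, 45, 14]


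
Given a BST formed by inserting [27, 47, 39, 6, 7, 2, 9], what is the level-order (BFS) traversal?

Tree insertion order: [27, 47, 39, 6, 7, 2, 9]
Tree (level-order array): [27, 6, 47, 2, 7, 39, None, None, None, None, 9]
BFS from the root, enqueuing left then right child of each popped node:
  queue [27] -> pop 27, enqueue [6, 47], visited so far: [27]
  queue [6, 47] -> pop 6, enqueue [2, 7], visited so far: [27, 6]
  queue [47, 2, 7] -> pop 47, enqueue [39], visited so far: [27, 6, 47]
  queue [2, 7, 39] -> pop 2, enqueue [none], visited so far: [27, 6, 47, 2]
  queue [7, 39] -> pop 7, enqueue [9], visited so far: [27, 6, 47, 2, 7]
  queue [39, 9] -> pop 39, enqueue [none], visited so far: [27, 6, 47, 2, 7, 39]
  queue [9] -> pop 9, enqueue [none], visited so far: [27, 6, 47, 2, 7, 39, 9]
Result: [27, 6, 47, 2, 7, 39, 9]


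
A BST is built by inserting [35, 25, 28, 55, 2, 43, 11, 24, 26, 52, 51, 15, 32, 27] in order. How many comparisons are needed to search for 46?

Search path for 46: 35 -> 55 -> 43 -> 52 -> 51
Found: False
Comparisons: 5


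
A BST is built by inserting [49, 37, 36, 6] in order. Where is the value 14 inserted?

Starting tree (level order): [49, 37, None, 36, None, 6]
Insertion path: 49 -> 37 -> 36 -> 6
Result: insert 14 as right child of 6
Final tree (level order): [49, 37, None, 36, None, 6, None, None, 14]


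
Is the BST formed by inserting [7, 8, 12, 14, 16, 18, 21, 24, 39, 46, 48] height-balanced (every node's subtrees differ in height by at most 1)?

Tree (level-order array): [7, None, 8, None, 12, None, 14, None, 16, None, 18, None, 21, None, 24, None, 39, None, 46, None, 48]
Definition: a tree is height-balanced if, at every node, |h(left) - h(right)| <= 1 (empty subtree has height -1).
Bottom-up per-node check:
  node 48: h_left=-1, h_right=-1, diff=0 [OK], height=0
  node 46: h_left=-1, h_right=0, diff=1 [OK], height=1
  node 39: h_left=-1, h_right=1, diff=2 [FAIL (|-1-1|=2 > 1)], height=2
  node 24: h_left=-1, h_right=2, diff=3 [FAIL (|-1-2|=3 > 1)], height=3
  node 21: h_left=-1, h_right=3, diff=4 [FAIL (|-1-3|=4 > 1)], height=4
  node 18: h_left=-1, h_right=4, diff=5 [FAIL (|-1-4|=5 > 1)], height=5
  node 16: h_left=-1, h_right=5, diff=6 [FAIL (|-1-5|=6 > 1)], height=6
  node 14: h_left=-1, h_right=6, diff=7 [FAIL (|-1-6|=7 > 1)], height=7
  node 12: h_left=-1, h_right=7, diff=8 [FAIL (|-1-7|=8 > 1)], height=8
  node 8: h_left=-1, h_right=8, diff=9 [FAIL (|-1-8|=9 > 1)], height=9
  node 7: h_left=-1, h_right=9, diff=10 [FAIL (|-1-9|=10 > 1)], height=10
Node 39 violates the condition: |-1 - 1| = 2 > 1.
Result: Not balanced


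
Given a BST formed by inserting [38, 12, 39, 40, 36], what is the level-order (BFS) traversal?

Tree insertion order: [38, 12, 39, 40, 36]
Tree (level-order array): [38, 12, 39, None, 36, None, 40]
BFS from the root, enqueuing left then right child of each popped node:
  queue [38] -> pop 38, enqueue [12, 39], visited so far: [38]
  queue [12, 39] -> pop 12, enqueue [36], visited so far: [38, 12]
  queue [39, 36] -> pop 39, enqueue [40], visited so far: [38, 12, 39]
  queue [36, 40] -> pop 36, enqueue [none], visited so far: [38, 12, 39, 36]
  queue [40] -> pop 40, enqueue [none], visited so far: [38, 12, 39, 36, 40]
Result: [38, 12, 39, 36, 40]


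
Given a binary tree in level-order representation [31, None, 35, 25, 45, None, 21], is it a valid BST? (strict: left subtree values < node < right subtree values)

Level-order array: [31, None, 35, 25, 45, None, 21]
Validate using subtree bounds (lo, hi): at each node, require lo < value < hi,
then recurse left with hi=value and right with lo=value.
Preorder trace (stopping at first violation):
  at node 31 with bounds (-inf, +inf): OK
  at node 35 with bounds (31, +inf): OK
  at node 25 with bounds (31, 35): VIOLATION
Node 25 violates its bound: not (31 < 25 < 35).
Result: Not a valid BST


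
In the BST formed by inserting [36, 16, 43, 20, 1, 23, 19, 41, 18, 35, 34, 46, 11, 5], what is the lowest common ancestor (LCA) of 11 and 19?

Tree insertion order: [36, 16, 43, 20, 1, 23, 19, 41, 18, 35, 34, 46, 11, 5]
Tree (level-order array): [36, 16, 43, 1, 20, 41, 46, None, 11, 19, 23, None, None, None, None, 5, None, 18, None, None, 35, None, None, None, None, 34]
In a BST, the LCA of p=11, q=19 is the first node v on the
root-to-leaf path with p <= v <= q (go left if both < v, right if both > v).
Walk from root:
  at 36: both 11 and 19 < 36, go left
  at 16: 11 <= 16 <= 19, this is the LCA
LCA = 16


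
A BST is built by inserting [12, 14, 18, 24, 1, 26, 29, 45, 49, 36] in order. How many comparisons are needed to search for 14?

Search path for 14: 12 -> 14
Found: True
Comparisons: 2


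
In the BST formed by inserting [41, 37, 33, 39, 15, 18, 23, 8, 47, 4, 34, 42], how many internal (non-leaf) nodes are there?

Tree built from: [41, 37, 33, 39, 15, 18, 23, 8, 47, 4, 34, 42]
Tree (level-order array): [41, 37, 47, 33, 39, 42, None, 15, 34, None, None, None, None, 8, 18, None, None, 4, None, None, 23]
Rule: An internal node has at least one child.
Per-node child counts:
  node 41: 2 child(ren)
  node 37: 2 child(ren)
  node 33: 2 child(ren)
  node 15: 2 child(ren)
  node 8: 1 child(ren)
  node 4: 0 child(ren)
  node 18: 1 child(ren)
  node 23: 0 child(ren)
  node 34: 0 child(ren)
  node 39: 0 child(ren)
  node 47: 1 child(ren)
  node 42: 0 child(ren)
Matching nodes: [41, 37, 33, 15, 8, 18, 47]
Count of internal (non-leaf) nodes: 7


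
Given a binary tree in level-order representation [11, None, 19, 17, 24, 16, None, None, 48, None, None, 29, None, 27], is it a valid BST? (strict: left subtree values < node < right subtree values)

Level-order array: [11, None, 19, 17, 24, 16, None, None, 48, None, None, 29, None, 27]
Validate using subtree bounds (lo, hi): at each node, require lo < value < hi,
then recurse left with hi=value and right with lo=value.
Preorder trace (stopping at first violation):
  at node 11 with bounds (-inf, +inf): OK
  at node 19 with bounds (11, +inf): OK
  at node 17 with bounds (11, 19): OK
  at node 16 with bounds (11, 17): OK
  at node 24 with bounds (19, +inf): OK
  at node 48 with bounds (24, +inf): OK
  at node 29 with bounds (24, 48): OK
  at node 27 with bounds (24, 29): OK
No violation found at any node.
Result: Valid BST


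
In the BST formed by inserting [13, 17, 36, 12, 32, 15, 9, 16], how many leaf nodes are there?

Tree built from: [13, 17, 36, 12, 32, 15, 9, 16]
Tree (level-order array): [13, 12, 17, 9, None, 15, 36, None, None, None, 16, 32]
Rule: A leaf has 0 children.
Per-node child counts:
  node 13: 2 child(ren)
  node 12: 1 child(ren)
  node 9: 0 child(ren)
  node 17: 2 child(ren)
  node 15: 1 child(ren)
  node 16: 0 child(ren)
  node 36: 1 child(ren)
  node 32: 0 child(ren)
Matching nodes: [9, 16, 32]
Count of leaf nodes: 3


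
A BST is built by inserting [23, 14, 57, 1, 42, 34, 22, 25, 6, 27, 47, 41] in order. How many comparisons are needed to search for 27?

Search path for 27: 23 -> 57 -> 42 -> 34 -> 25 -> 27
Found: True
Comparisons: 6


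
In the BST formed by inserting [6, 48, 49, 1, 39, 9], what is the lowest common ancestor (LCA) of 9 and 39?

Tree insertion order: [6, 48, 49, 1, 39, 9]
Tree (level-order array): [6, 1, 48, None, None, 39, 49, 9]
In a BST, the LCA of p=9, q=39 is the first node v on the
root-to-leaf path with p <= v <= q (go left if both < v, right if both > v).
Walk from root:
  at 6: both 9 and 39 > 6, go right
  at 48: both 9 and 39 < 48, go left
  at 39: 9 <= 39 <= 39, this is the LCA
LCA = 39


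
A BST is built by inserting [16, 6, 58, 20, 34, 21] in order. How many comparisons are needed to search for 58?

Search path for 58: 16 -> 58
Found: True
Comparisons: 2


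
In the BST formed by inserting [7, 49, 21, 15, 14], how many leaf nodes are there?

Tree built from: [7, 49, 21, 15, 14]
Tree (level-order array): [7, None, 49, 21, None, 15, None, 14]
Rule: A leaf has 0 children.
Per-node child counts:
  node 7: 1 child(ren)
  node 49: 1 child(ren)
  node 21: 1 child(ren)
  node 15: 1 child(ren)
  node 14: 0 child(ren)
Matching nodes: [14]
Count of leaf nodes: 1


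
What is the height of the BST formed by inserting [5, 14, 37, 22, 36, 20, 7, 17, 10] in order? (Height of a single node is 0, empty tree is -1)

Insertion order: [5, 14, 37, 22, 36, 20, 7, 17, 10]
Tree (level-order array): [5, None, 14, 7, 37, None, 10, 22, None, None, None, 20, 36, 17]
Compute height bottom-up (empty subtree = -1):
  height(10) = 1 + max(-1, -1) = 0
  height(7) = 1 + max(-1, 0) = 1
  height(17) = 1 + max(-1, -1) = 0
  height(20) = 1 + max(0, -1) = 1
  height(36) = 1 + max(-1, -1) = 0
  height(22) = 1 + max(1, 0) = 2
  height(37) = 1 + max(2, -1) = 3
  height(14) = 1 + max(1, 3) = 4
  height(5) = 1 + max(-1, 4) = 5
Height = 5


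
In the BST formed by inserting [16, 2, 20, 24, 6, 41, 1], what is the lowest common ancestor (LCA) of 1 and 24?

Tree insertion order: [16, 2, 20, 24, 6, 41, 1]
Tree (level-order array): [16, 2, 20, 1, 6, None, 24, None, None, None, None, None, 41]
In a BST, the LCA of p=1, q=24 is the first node v on the
root-to-leaf path with p <= v <= q (go left if both < v, right if both > v).
Walk from root:
  at 16: 1 <= 16 <= 24, this is the LCA
LCA = 16


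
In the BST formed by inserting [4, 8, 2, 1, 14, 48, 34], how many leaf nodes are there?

Tree built from: [4, 8, 2, 1, 14, 48, 34]
Tree (level-order array): [4, 2, 8, 1, None, None, 14, None, None, None, 48, 34]
Rule: A leaf has 0 children.
Per-node child counts:
  node 4: 2 child(ren)
  node 2: 1 child(ren)
  node 1: 0 child(ren)
  node 8: 1 child(ren)
  node 14: 1 child(ren)
  node 48: 1 child(ren)
  node 34: 0 child(ren)
Matching nodes: [1, 34]
Count of leaf nodes: 2


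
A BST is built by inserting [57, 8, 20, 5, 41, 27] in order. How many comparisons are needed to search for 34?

Search path for 34: 57 -> 8 -> 20 -> 41 -> 27
Found: False
Comparisons: 5


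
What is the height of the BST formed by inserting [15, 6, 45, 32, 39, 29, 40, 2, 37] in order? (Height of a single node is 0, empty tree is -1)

Insertion order: [15, 6, 45, 32, 39, 29, 40, 2, 37]
Tree (level-order array): [15, 6, 45, 2, None, 32, None, None, None, 29, 39, None, None, 37, 40]
Compute height bottom-up (empty subtree = -1):
  height(2) = 1 + max(-1, -1) = 0
  height(6) = 1 + max(0, -1) = 1
  height(29) = 1 + max(-1, -1) = 0
  height(37) = 1 + max(-1, -1) = 0
  height(40) = 1 + max(-1, -1) = 0
  height(39) = 1 + max(0, 0) = 1
  height(32) = 1 + max(0, 1) = 2
  height(45) = 1 + max(2, -1) = 3
  height(15) = 1 + max(1, 3) = 4
Height = 4


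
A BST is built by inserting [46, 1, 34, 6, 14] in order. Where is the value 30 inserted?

Starting tree (level order): [46, 1, None, None, 34, 6, None, None, 14]
Insertion path: 46 -> 1 -> 34 -> 6 -> 14
Result: insert 30 as right child of 14
Final tree (level order): [46, 1, None, None, 34, 6, None, None, 14, None, 30]


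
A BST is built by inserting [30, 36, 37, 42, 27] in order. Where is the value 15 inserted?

Starting tree (level order): [30, 27, 36, None, None, None, 37, None, 42]
Insertion path: 30 -> 27
Result: insert 15 as left child of 27
Final tree (level order): [30, 27, 36, 15, None, None, 37, None, None, None, 42]


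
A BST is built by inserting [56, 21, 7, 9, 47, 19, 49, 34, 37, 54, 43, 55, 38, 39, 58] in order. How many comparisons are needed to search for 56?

Search path for 56: 56
Found: True
Comparisons: 1


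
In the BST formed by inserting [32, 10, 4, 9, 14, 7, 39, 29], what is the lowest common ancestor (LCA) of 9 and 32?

Tree insertion order: [32, 10, 4, 9, 14, 7, 39, 29]
Tree (level-order array): [32, 10, 39, 4, 14, None, None, None, 9, None, 29, 7]
In a BST, the LCA of p=9, q=32 is the first node v on the
root-to-leaf path with p <= v <= q (go left if both < v, right if both > v).
Walk from root:
  at 32: 9 <= 32 <= 32, this is the LCA
LCA = 32


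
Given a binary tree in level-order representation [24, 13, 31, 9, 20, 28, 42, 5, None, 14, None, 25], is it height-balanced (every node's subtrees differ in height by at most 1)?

Tree (level-order array): [24, 13, 31, 9, 20, 28, 42, 5, None, 14, None, 25]
Definition: a tree is height-balanced if, at every node, |h(left) - h(right)| <= 1 (empty subtree has height -1).
Bottom-up per-node check:
  node 5: h_left=-1, h_right=-1, diff=0 [OK], height=0
  node 9: h_left=0, h_right=-1, diff=1 [OK], height=1
  node 14: h_left=-1, h_right=-1, diff=0 [OK], height=0
  node 20: h_left=0, h_right=-1, diff=1 [OK], height=1
  node 13: h_left=1, h_right=1, diff=0 [OK], height=2
  node 25: h_left=-1, h_right=-1, diff=0 [OK], height=0
  node 28: h_left=0, h_right=-1, diff=1 [OK], height=1
  node 42: h_left=-1, h_right=-1, diff=0 [OK], height=0
  node 31: h_left=1, h_right=0, diff=1 [OK], height=2
  node 24: h_left=2, h_right=2, diff=0 [OK], height=3
All nodes satisfy the balance condition.
Result: Balanced


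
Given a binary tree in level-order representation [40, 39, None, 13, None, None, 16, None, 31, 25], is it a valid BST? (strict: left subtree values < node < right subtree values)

Level-order array: [40, 39, None, 13, None, None, 16, None, 31, 25]
Validate using subtree bounds (lo, hi): at each node, require lo < value < hi,
then recurse left with hi=value and right with lo=value.
Preorder trace (stopping at first violation):
  at node 40 with bounds (-inf, +inf): OK
  at node 39 with bounds (-inf, 40): OK
  at node 13 with bounds (-inf, 39): OK
  at node 16 with bounds (13, 39): OK
  at node 31 with bounds (16, 39): OK
  at node 25 with bounds (16, 31): OK
No violation found at any node.
Result: Valid BST


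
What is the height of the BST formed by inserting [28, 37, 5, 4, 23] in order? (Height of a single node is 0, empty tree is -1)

Insertion order: [28, 37, 5, 4, 23]
Tree (level-order array): [28, 5, 37, 4, 23]
Compute height bottom-up (empty subtree = -1):
  height(4) = 1 + max(-1, -1) = 0
  height(23) = 1 + max(-1, -1) = 0
  height(5) = 1 + max(0, 0) = 1
  height(37) = 1 + max(-1, -1) = 0
  height(28) = 1 + max(1, 0) = 2
Height = 2


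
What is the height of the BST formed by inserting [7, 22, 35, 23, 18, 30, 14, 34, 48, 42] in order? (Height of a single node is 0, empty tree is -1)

Insertion order: [7, 22, 35, 23, 18, 30, 14, 34, 48, 42]
Tree (level-order array): [7, None, 22, 18, 35, 14, None, 23, 48, None, None, None, 30, 42, None, None, 34]
Compute height bottom-up (empty subtree = -1):
  height(14) = 1 + max(-1, -1) = 0
  height(18) = 1 + max(0, -1) = 1
  height(34) = 1 + max(-1, -1) = 0
  height(30) = 1 + max(-1, 0) = 1
  height(23) = 1 + max(-1, 1) = 2
  height(42) = 1 + max(-1, -1) = 0
  height(48) = 1 + max(0, -1) = 1
  height(35) = 1 + max(2, 1) = 3
  height(22) = 1 + max(1, 3) = 4
  height(7) = 1 + max(-1, 4) = 5
Height = 5


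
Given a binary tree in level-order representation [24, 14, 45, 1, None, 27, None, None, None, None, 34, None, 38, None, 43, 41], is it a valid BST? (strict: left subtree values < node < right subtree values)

Level-order array: [24, 14, 45, 1, None, 27, None, None, None, None, 34, None, 38, None, 43, 41]
Validate using subtree bounds (lo, hi): at each node, require lo < value < hi,
then recurse left with hi=value and right with lo=value.
Preorder trace (stopping at first violation):
  at node 24 with bounds (-inf, +inf): OK
  at node 14 with bounds (-inf, 24): OK
  at node 1 with bounds (-inf, 14): OK
  at node 45 with bounds (24, +inf): OK
  at node 27 with bounds (24, 45): OK
  at node 34 with bounds (27, 45): OK
  at node 38 with bounds (34, 45): OK
  at node 43 with bounds (38, 45): OK
  at node 41 with bounds (38, 43): OK
No violation found at any node.
Result: Valid BST


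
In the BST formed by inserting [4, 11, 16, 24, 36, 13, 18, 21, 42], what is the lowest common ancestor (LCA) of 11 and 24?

Tree insertion order: [4, 11, 16, 24, 36, 13, 18, 21, 42]
Tree (level-order array): [4, None, 11, None, 16, 13, 24, None, None, 18, 36, None, 21, None, 42]
In a BST, the LCA of p=11, q=24 is the first node v on the
root-to-leaf path with p <= v <= q (go left if both < v, right if both > v).
Walk from root:
  at 4: both 11 and 24 > 4, go right
  at 11: 11 <= 11 <= 24, this is the LCA
LCA = 11


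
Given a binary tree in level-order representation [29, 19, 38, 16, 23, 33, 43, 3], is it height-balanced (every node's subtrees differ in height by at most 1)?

Tree (level-order array): [29, 19, 38, 16, 23, 33, 43, 3]
Definition: a tree is height-balanced if, at every node, |h(left) - h(right)| <= 1 (empty subtree has height -1).
Bottom-up per-node check:
  node 3: h_left=-1, h_right=-1, diff=0 [OK], height=0
  node 16: h_left=0, h_right=-1, diff=1 [OK], height=1
  node 23: h_left=-1, h_right=-1, diff=0 [OK], height=0
  node 19: h_left=1, h_right=0, diff=1 [OK], height=2
  node 33: h_left=-1, h_right=-1, diff=0 [OK], height=0
  node 43: h_left=-1, h_right=-1, diff=0 [OK], height=0
  node 38: h_left=0, h_right=0, diff=0 [OK], height=1
  node 29: h_left=2, h_right=1, diff=1 [OK], height=3
All nodes satisfy the balance condition.
Result: Balanced


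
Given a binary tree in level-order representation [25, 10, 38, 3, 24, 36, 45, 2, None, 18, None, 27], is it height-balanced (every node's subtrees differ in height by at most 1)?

Tree (level-order array): [25, 10, 38, 3, 24, 36, 45, 2, None, 18, None, 27]
Definition: a tree is height-balanced if, at every node, |h(left) - h(right)| <= 1 (empty subtree has height -1).
Bottom-up per-node check:
  node 2: h_left=-1, h_right=-1, diff=0 [OK], height=0
  node 3: h_left=0, h_right=-1, diff=1 [OK], height=1
  node 18: h_left=-1, h_right=-1, diff=0 [OK], height=0
  node 24: h_left=0, h_right=-1, diff=1 [OK], height=1
  node 10: h_left=1, h_right=1, diff=0 [OK], height=2
  node 27: h_left=-1, h_right=-1, diff=0 [OK], height=0
  node 36: h_left=0, h_right=-1, diff=1 [OK], height=1
  node 45: h_left=-1, h_right=-1, diff=0 [OK], height=0
  node 38: h_left=1, h_right=0, diff=1 [OK], height=2
  node 25: h_left=2, h_right=2, diff=0 [OK], height=3
All nodes satisfy the balance condition.
Result: Balanced


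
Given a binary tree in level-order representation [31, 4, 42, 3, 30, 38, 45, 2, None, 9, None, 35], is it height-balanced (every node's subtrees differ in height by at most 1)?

Tree (level-order array): [31, 4, 42, 3, 30, 38, 45, 2, None, 9, None, 35]
Definition: a tree is height-balanced if, at every node, |h(left) - h(right)| <= 1 (empty subtree has height -1).
Bottom-up per-node check:
  node 2: h_left=-1, h_right=-1, diff=0 [OK], height=0
  node 3: h_left=0, h_right=-1, diff=1 [OK], height=1
  node 9: h_left=-1, h_right=-1, diff=0 [OK], height=0
  node 30: h_left=0, h_right=-1, diff=1 [OK], height=1
  node 4: h_left=1, h_right=1, diff=0 [OK], height=2
  node 35: h_left=-1, h_right=-1, diff=0 [OK], height=0
  node 38: h_left=0, h_right=-1, diff=1 [OK], height=1
  node 45: h_left=-1, h_right=-1, diff=0 [OK], height=0
  node 42: h_left=1, h_right=0, diff=1 [OK], height=2
  node 31: h_left=2, h_right=2, diff=0 [OK], height=3
All nodes satisfy the balance condition.
Result: Balanced


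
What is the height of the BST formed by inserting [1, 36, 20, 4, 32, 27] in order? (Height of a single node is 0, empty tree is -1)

Insertion order: [1, 36, 20, 4, 32, 27]
Tree (level-order array): [1, None, 36, 20, None, 4, 32, None, None, 27]
Compute height bottom-up (empty subtree = -1):
  height(4) = 1 + max(-1, -1) = 0
  height(27) = 1 + max(-1, -1) = 0
  height(32) = 1 + max(0, -1) = 1
  height(20) = 1 + max(0, 1) = 2
  height(36) = 1 + max(2, -1) = 3
  height(1) = 1 + max(-1, 3) = 4
Height = 4


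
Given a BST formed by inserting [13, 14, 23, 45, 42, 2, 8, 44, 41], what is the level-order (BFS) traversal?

Tree insertion order: [13, 14, 23, 45, 42, 2, 8, 44, 41]
Tree (level-order array): [13, 2, 14, None, 8, None, 23, None, None, None, 45, 42, None, 41, 44]
BFS from the root, enqueuing left then right child of each popped node:
  queue [13] -> pop 13, enqueue [2, 14], visited so far: [13]
  queue [2, 14] -> pop 2, enqueue [8], visited so far: [13, 2]
  queue [14, 8] -> pop 14, enqueue [23], visited so far: [13, 2, 14]
  queue [8, 23] -> pop 8, enqueue [none], visited so far: [13, 2, 14, 8]
  queue [23] -> pop 23, enqueue [45], visited so far: [13, 2, 14, 8, 23]
  queue [45] -> pop 45, enqueue [42], visited so far: [13, 2, 14, 8, 23, 45]
  queue [42] -> pop 42, enqueue [41, 44], visited so far: [13, 2, 14, 8, 23, 45, 42]
  queue [41, 44] -> pop 41, enqueue [none], visited so far: [13, 2, 14, 8, 23, 45, 42, 41]
  queue [44] -> pop 44, enqueue [none], visited so far: [13, 2, 14, 8, 23, 45, 42, 41, 44]
Result: [13, 2, 14, 8, 23, 45, 42, 41, 44]


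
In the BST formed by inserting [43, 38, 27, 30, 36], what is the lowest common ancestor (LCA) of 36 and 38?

Tree insertion order: [43, 38, 27, 30, 36]
Tree (level-order array): [43, 38, None, 27, None, None, 30, None, 36]
In a BST, the LCA of p=36, q=38 is the first node v on the
root-to-leaf path with p <= v <= q (go left if both < v, right if both > v).
Walk from root:
  at 43: both 36 and 38 < 43, go left
  at 38: 36 <= 38 <= 38, this is the LCA
LCA = 38


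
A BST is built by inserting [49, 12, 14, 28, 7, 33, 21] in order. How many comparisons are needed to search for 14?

Search path for 14: 49 -> 12 -> 14
Found: True
Comparisons: 3


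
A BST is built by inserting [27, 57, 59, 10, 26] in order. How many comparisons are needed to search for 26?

Search path for 26: 27 -> 10 -> 26
Found: True
Comparisons: 3


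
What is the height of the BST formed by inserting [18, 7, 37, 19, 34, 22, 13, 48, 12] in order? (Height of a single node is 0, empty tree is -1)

Insertion order: [18, 7, 37, 19, 34, 22, 13, 48, 12]
Tree (level-order array): [18, 7, 37, None, 13, 19, 48, 12, None, None, 34, None, None, None, None, 22]
Compute height bottom-up (empty subtree = -1):
  height(12) = 1 + max(-1, -1) = 0
  height(13) = 1 + max(0, -1) = 1
  height(7) = 1 + max(-1, 1) = 2
  height(22) = 1 + max(-1, -1) = 0
  height(34) = 1 + max(0, -1) = 1
  height(19) = 1 + max(-1, 1) = 2
  height(48) = 1 + max(-1, -1) = 0
  height(37) = 1 + max(2, 0) = 3
  height(18) = 1 + max(2, 3) = 4
Height = 4


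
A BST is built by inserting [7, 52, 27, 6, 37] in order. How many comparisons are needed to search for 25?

Search path for 25: 7 -> 52 -> 27
Found: False
Comparisons: 3


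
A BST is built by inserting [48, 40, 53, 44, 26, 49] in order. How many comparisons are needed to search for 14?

Search path for 14: 48 -> 40 -> 26
Found: False
Comparisons: 3


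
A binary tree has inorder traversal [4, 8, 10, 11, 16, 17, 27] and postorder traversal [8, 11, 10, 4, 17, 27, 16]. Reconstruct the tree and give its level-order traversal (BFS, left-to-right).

Inorder:   [4, 8, 10, 11, 16, 17, 27]
Postorder: [8, 11, 10, 4, 17, 27, 16]
Algorithm: postorder visits root last, so walk postorder right-to-left;
each value is the root of the current inorder slice — split it at that
value, recurse on the right subtree first, then the left.
Recursive splits:
  root=16; inorder splits into left=[4, 8, 10, 11], right=[17, 27]
  root=27; inorder splits into left=[17], right=[]
  root=17; inorder splits into left=[], right=[]
  root=4; inorder splits into left=[], right=[8, 10, 11]
  root=10; inorder splits into left=[8], right=[11]
  root=11; inorder splits into left=[], right=[]
  root=8; inorder splits into left=[], right=[]
Reconstructed level-order: [16, 4, 27, 10, 17, 8, 11]


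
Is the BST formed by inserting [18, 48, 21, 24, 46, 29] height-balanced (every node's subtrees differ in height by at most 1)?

Tree (level-order array): [18, None, 48, 21, None, None, 24, None, 46, 29]
Definition: a tree is height-balanced if, at every node, |h(left) - h(right)| <= 1 (empty subtree has height -1).
Bottom-up per-node check:
  node 29: h_left=-1, h_right=-1, diff=0 [OK], height=0
  node 46: h_left=0, h_right=-1, diff=1 [OK], height=1
  node 24: h_left=-1, h_right=1, diff=2 [FAIL (|-1-1|=2 > 1)], height=2
  node 21: h_left=-1, h_right=2, diff=3 [FAIL (|-1-2|=3 > 1)], height=3
  node 48: h_left=3, h_right=-1, diff=4 [FAIL (|3--1|=4 > 1)], height=4
  node 18: h_left=-1, h_right=4, diff=5 [FAIL (|-1-4|=5 > 1)], height=5
Node 24 violates the condition: |-1 - 1| = 2 > 1.
Result: Not balanced


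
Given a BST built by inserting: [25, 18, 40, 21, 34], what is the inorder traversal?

Tree insertion order: [25, 18, 40, 21, 34]
Tree (level-order array): [25, 18, 40, None, 21, 34]
Inorder traversal: [18, 21, 25, 34, 40]


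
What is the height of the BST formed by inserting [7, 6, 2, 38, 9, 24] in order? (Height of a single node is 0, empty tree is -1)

Insertion order: [7, 6, 2, 38, 9, 24]
Tree (level-order array): [7, 6, 38, 2, None, 9, None, None, None, None, 24]
Compute height bottom-up (empty subtree = -1):
  height(2) = 1 + max(-1, -1) = 0
  height(6) = 1 + max(0, -1) = 1
  height(24) = 1 + max(-1, -1) = 0
  height(9) = 1 + max(-1, 0) = 1
  height(38) = 1 + max(1, -1) = 2
  height(7) = 1 + max(1, 2) = 3
Height = 3


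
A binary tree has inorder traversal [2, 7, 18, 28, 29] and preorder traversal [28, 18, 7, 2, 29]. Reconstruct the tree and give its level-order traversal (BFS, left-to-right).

Inorder:  [2, 7, 18, 28, 29]
Preorder: [28, 18, 7, 2, 29]
Algorithm: preorder visits root first, so consume preorder in order;
for each root, split the current inorder slice at that value into
left-subtree inorder and right-subtree inorder, then recurse.
Recursive splits:
  root=28; inorder splits into left=[2, 7, 18], right=[29]
  root=18; inorder splits into left=[2, 7], right=[]
  root=7; inorder splits into left=[2], right=[]
  root=2; inorder splits into left=[], right=[]
  root=29; inorder splits into left=[], right=[]
Reconstructed level-order: [28, 18, 29, 7, 2]


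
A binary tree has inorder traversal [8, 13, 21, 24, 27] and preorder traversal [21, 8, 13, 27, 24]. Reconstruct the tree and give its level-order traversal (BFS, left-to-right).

Inorder:  [8, 13, 21, 24, 27]
Preorder: [21, 8, 13, 27, 24]
Algorithm: preorder visits root first, so consume preorder in order;
for each root, split the current inorder slice at that value into
left-subtree inorder and right-subtree inorder, then recurse.
Recursive splits:
  root=21; inorder splits into left=[8, 13], right=[24, 27]
  root=8; inorder splits into left=[], right=[13]
  root=13; inorder splits into left=[], right=[]
  root=27; inorder splits into left=[24], right=[]
  root=24; inorder splits into left=[], right=[]
Reconstructed level-order: [21, 8, 27, 13, 24]


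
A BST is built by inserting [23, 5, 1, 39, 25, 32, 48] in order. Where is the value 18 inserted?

Starting tree (level order): [23, 5, 39, 1, None, 25, 48, None, None, None, 32]
Insertion path: 23 -> 5
Result: insert 18 as right child of 5
Final tree (level order): [23, 5, 39, 1, 18, 25, 48, None, None, None, None, None, 32]


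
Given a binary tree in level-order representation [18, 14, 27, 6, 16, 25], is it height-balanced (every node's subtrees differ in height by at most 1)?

Tree (level-order array): [18, 14, 27, 6, 16, 25]
Definition: a tree is height-balanced if, at every node, |h(left) - h(right)| <= 1 (empty subtree has height -1).
Bottom-up per-node check:
  node 6: h_left=-1, h_right=-1, diff=0 [OK], height=0
  node 16: h_left=-1, h_right=-1, diff=0 [OK], height=0
  node 14: h_left=0, h_right=0, diff=0 [OK], height=1
  node 25: h_left=-1, h_right=-1, diff=0 [OK], height=0
  node 27: h_left=0, h_right=-1, diff=1 [OK], height=1
  node 18: h_left=1, h_right=1, diff=0 [OK], height=2
All nodes satisfy the balance condition.
Result: Balanced


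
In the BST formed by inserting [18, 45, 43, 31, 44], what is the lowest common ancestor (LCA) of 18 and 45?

Tree insertion order: [18, 45, 43, 31, 44]
Tree (level-order array): [18, None, 45, 43, None, 31, 44]
In a BST, the LCA of p=18, q=45 is the first node v on the
root-to-leaf path with p <= v <= q (go left if both < v, right if both > v).
Walk from root:
  at 18: 18 <= 18 <= 45, this is the LCA
LCA = 18


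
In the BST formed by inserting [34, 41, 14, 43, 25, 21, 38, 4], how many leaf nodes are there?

Tree built from: [34, 41, 14, 43, 25, 21, 38, 4]
Tree (level-order array): [34, 14, 41, 4, 25, 38, 43, None, None, 21]
Rule: A leaf has 0 children.
Per-node child counts:
  node 34: 2 child(ren)
  node 14: 2 child(ren)
  node 4: 0 child(ren)
  node 25: 1 child(ren)
  node 21: 0 child(ren)
  node 41: 2 child(ren)
  node 38: 0 child(ren)
  node 43: 0 child(ren)
Matching nodes: [4, 21, 38, 43]
Count of leaf nodes: 4


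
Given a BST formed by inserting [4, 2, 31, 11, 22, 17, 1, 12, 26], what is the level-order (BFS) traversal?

Tree insertion order: [4, 2, 31, 11, 22, 17, 1, 12, 26]
Tree (level-order array): [4, 2, 31, 1, None, 11, None, None, None, None, 22, 17, 26, 12]
BFS from the root, enqueuing left then right child of each popped node:
  queue [4] -> pop 4, enqueue [2, 31], visited so far: [4]
  queue [2, 31] -> pop 2, enqueue [1], visited so far: [4, 2]
  queue [31, 1] -> pop 31, enqueue [11], visited so far: [4, 2, 31]
  queue [1, 11] -> pop 1, enqueue [none], visited so far: [4, 2, 31, 1]
  queue [11] -> pop 11, enqueue [22], visited so far: [4, 2, 31, 1, 11]
  queue [22] -> pop 22, enqueue [17, 26], visited so far: [4, 2, 31, 1, 11, 22]
  queue [17, 26] -> pop 17, enqueue [12], visited so far: [4, 2, 31, 1, 11, 22, 17]
  queue [26, 12] -> pop 26, enqueue [none], visited so far: [4, 2, 31, 1, 11, 22, 17, 26]
  queue [12] -> pop 12, enqueue [none], visited so far: [4, 2, 31, 1, 11, 22, 17, 26, 12]
Result: [4, 2, 31, 1, 11, 22, 17, 26, 12]


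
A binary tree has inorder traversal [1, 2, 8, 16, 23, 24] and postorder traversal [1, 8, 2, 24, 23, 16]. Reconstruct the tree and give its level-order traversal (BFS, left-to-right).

Inorder:   [1, 2, 8, 16, 23, 24]
Postorder: [1, 8, 2, 24, 23, 16]
Algorithm: postorder visits root last, so walk postorder right-to-left;
each value is the root of the current inorder slice — split it at that
value, recurse on the right subtree first, then the left.
Recursive splits:
  root=16; inorder splits into left=[1, 2, 8], right=[23, 24]
  root=23; inorder splits into left=[], right=[24]
  root=24; inorder splits into left=[], right=[]
  root=2; inorder splits into left=[1], right=[8]
  root=8; inorder splits into left=[], right=[]
  root=1; inorder splits into left=[], right=[]
Reconstructed level-order: [16, 2, 23, 1, 8, 24]


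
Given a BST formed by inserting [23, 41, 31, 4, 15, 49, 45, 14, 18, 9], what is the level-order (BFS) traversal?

Tree insertion order: [23, 41, 31, 4, 15, 49, 45, 14, 18, 9]
Tree (level-order array): [23, 4, 41, None, 15, 31, 49, 14, 18, None, None, 45, None, 9]
BFS from the root, enqueuing left then right child of each popped node:
  queue [23] -> pop 23, enqueue [4, 41], visited so far: [23]
  queue [4, 41] -> pop 4, enqueue [15], visited so far: [23, 4]
  queue [41, 15] -> pop 41, enqueue [31, 49], visited so far: [23, 4, 41]
  queue [15, 31, 49] -> pop 15, enqueue [14, 18], visited so far: [23, 4, 41, 15]
  queue [31, 49, 14, 18] -> pop 31, enqueue [none], visited so far: [23, 4, 41, 15, 31]
  queue [49, 14, 18] -> pop 49, enqueue [45], visited so far: [23, 4, 41, 15, 31, 49]
  queue [14, 18, 45] -> pop 14, enqueue [9], visited so far: [23, 4, 41, 15, 31, 49, 14]
  queue [18, 45, 9] -> pop 18, enqueue [none], visited so far: [23, 4, 41, 15, 31, 49, 14, 18]
  queue [45, 9] -> pop 45, enqueue [none], visited so far: [23, 4, 41, 15, 31, 49, 14, 18, 45]
  queue [9] -> pop 9, enqueue [none], visited so far: [23, 4, 41, 15, 31, 49, 14, 18, 45, 9]
Result: [23, 4, 41, 15, 31, 49, 14, 18, 45, 9]


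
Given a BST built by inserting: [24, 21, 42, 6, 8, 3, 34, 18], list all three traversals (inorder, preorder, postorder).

Tree insertion order: [24, 21, 42, 6, 8, 3, 34, 18]
Tree (level-order array): [24, 21, 42, 6, None, 34, None, 3, 8, None, None, None, None, None, 18]
Inorder (L, root, R): [3, 6, 8, 18, 21, 24, 34, 42]
Preorder (root, L, R): [24, 21, 6, 3, 8, 18, 42, 34]
Postorder (L, R, root): [3, 18, 8, 6, 21, 34, 42, 24]


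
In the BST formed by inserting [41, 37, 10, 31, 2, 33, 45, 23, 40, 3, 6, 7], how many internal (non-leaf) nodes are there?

Tree built from: [41, 37, 10, 31, 2, 33, 45, 23, 40, 3, 6, 7]
Tree (level-order array): [41, 37, 45, 10, 40, None, None, 2, 31, None, None, None, 3, 23, 33, None, 6, None, None, None, None, None, 7]
Rule: An internal node has at least one child.
Per-node child counts:
  node 41: 2 child(ren)
  node 37: 2 child(ren)
  node 10: 2 child(ren)
  node 2: 1 child(ren)
  node 3: 1 child(ren)
  node 6: 1 child(ren)
  node 7: 0 child(ren)
  node 31: 2 child(ren)
  node 23: 0 child(ren)
  node 33: 0 child(ren)
  node 40: 0 child(ren)
  node 45: 0 child(ren)
Matching nodes: [41, 37, 10, 2, 3, 6, 31]
Count of internal (non-leaf) nodes: 7


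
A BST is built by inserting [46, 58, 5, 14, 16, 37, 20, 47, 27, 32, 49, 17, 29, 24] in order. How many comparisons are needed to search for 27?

Search path for 27: 46 -> 5 -> 14 -> 16 -> 37 -> 20 -> 27
Found: True
Comparisons: 7


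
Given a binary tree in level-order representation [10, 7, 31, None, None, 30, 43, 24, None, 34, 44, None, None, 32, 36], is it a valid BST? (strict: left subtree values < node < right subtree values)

Level-order array: [10, 7, 31, None, None, 30, 43, 24, None, 34, 44, None, None, 32, 36]
Validate using subtree bounds (lo, hi): at each node, require lo < value < hi,
then recurse left with hi=value and right with lo=value.
Preorder trace (stopping at first violation):
  at node 10 with bounds (-inf, +inf): OK
  at node 7 with bounds (-inf, 10): OK
  at node 31 with bounds (10, +inf): OK
  at node 30 with bounds (10, 31): OK
  at node 24 with bounds (10, 30): OK
  at node 43 with bounds (31, +inf): OK
  at node 34 with bounds (31, 43): OK
  at node 32 with bounds (31, 34): OK
  at node 36 with bounds (34, 43): OK
  at node 44 with bounds (43, +inf): OK
No violation found at any node.
Result: Valid BST


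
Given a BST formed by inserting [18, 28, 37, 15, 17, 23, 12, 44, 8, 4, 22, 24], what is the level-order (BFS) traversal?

Tree insertion order: [18, 28, 37, 15, 17, 23, 12, 44, 8, 4, 22, 24]
Tree (level-order array): [18, 15, 28, 12, 17, 23, 37, 8, None, None, None, 22, 24, None, 44, 4]
BFS from the root, enqueuing left then right child of each popped node:
  queue [18] -> pop 18, enqueue [15, 28], visited so far: [18]
  queue [15, 28] -> pop 15, enqueue [12, 17], visited so far: [18, 15]
  queue [28, 12, 17] -> pop 28, enqueue [23, 37], visited so far: [18, 15, 28]
  queue [12, 17, 23, 37] -> pop 12, enqueue [8], visited so far: [18, 15, 28, 12]
  queue [17, 23, 37, 8] -> pop 17, enqueue [none], visited so far: [18, 15, 28, 12, 17]
  queue [23, 37, 8] -> pop 23, enqueue [22, 24], visited so far: [18, 15, 28, 12, 17, 23]
  queue [37, 8, 22, 24] -> pop 37, enqueue [44], visited so far: [18, 15, 28, 12, 17, 23, 37]
  queue [8, 22, 24, 44] -> pop 8, enqueue [4], visited so far: [18, 15, 28, 12, 17, 23, 37, 8]
  queue [22, 24, 44, 4] -> pop 22, enqueue [none], visited so far: [18, 15, 28, 12, 17, 23, 37, 8, 22]
  queue [24, 44, 4] -> pop 24, enqueue [none], visited so far: [18, 15, 28, 12, 17, 23, 37, 8, 22, 24]
  queue [44, 4] -> pop 44, enqueue [none], visited so far: [18, 15, 28, 12, 17, 23, 37, 8, 22, 24, 44]
  queue [4] -> pop 4, enqueue [none], visited so far: [18, 15, 28, 12, 17, 23, 37, 8, 22, 24, 44, 4]
Result: [18, 15, 28, 12, 17, 23, 37, 8, 22, 24, 44, 4]
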